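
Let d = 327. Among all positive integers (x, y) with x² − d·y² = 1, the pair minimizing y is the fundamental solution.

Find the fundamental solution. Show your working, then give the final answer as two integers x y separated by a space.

217 12

[18; 12,36] for √327; ℓ=2 ⇒ convergent index 1
step 0: (18, 1)  from 18·(1,0) + (0,1)
step 1: (217, 12)  from 12·(18,1) + (1,0)
→ (217, 12).  Check: 217²=47089, 327·12²=47088, difference 1.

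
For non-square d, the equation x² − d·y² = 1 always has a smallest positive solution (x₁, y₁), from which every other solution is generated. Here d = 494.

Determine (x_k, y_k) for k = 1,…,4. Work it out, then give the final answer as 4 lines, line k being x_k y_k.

73035 3286
10668222449 479986020
1558307253052395 70111557938114
227621940442695115201 10241195267540325960

d=494: √d = [22; 4,2,2,1,2,1,2,2,4,44] (ℓ=10, even), read p_9/q_9
step 0: (22, 1)  from 22·(1,0) + (0,1)
…
step 3: (489, 22)  from 2·(200,9) + (89,4)
step 4: (689, 31)  from 1·(489,22) + (200,9)
step 5: (1867, 84)  from 2·(689,31) + (489,22)
…
step 8: (16514, 743)  from 2·(6979,314) + (2556,115)
step 9: (73035, 3286)  from 4·(16514,743) + (6979,314)
→ (73035, 3286).  Check: 73035²=5334111225, 494·3286²=5334111224, difference 1.
(73035+3286√494)^2 = 10668222449 + 479986020√494
(73035+3286√494)^3 = 1558307253052395 + 70111557938114√494
(73035+3286√494)^4 = 227621940442695115201 + 10241195267540325960√494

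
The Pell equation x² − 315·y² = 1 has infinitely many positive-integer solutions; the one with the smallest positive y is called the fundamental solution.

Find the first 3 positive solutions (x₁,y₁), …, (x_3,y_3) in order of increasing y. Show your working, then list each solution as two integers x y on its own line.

71 4
10081 568
1431431 80652

d=315: √d = [17; 1,2,1,34] (ℓ=4, even), read p_3/q_3
i=0: a=17 ⇒ p=17, q=1
i=1: a=1 ⇒ p=18, q=1
i=2: a=2 ⇒ p=53, q=3
i=3: a=1 ⇒ p=71, q=4
→ (71, 4).  Check: 71²=5041, 315·4²=5040, difference 1.
k=2:  x_2 = 71·71+315·4·4 = 10081,  y_2 = 71·4+4·71 = 568
k=3:  x_3 = 71·10081+315·4·568 = 1431431,  y_3 = 71·568+4·10081 = 80652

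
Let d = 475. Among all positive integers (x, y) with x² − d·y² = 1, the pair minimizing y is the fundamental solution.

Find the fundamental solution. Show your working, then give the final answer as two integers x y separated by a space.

57799 2652

√475 → a₀=21, period (1,3,1,6,2,6,1,3,1,42); ℓ=10 even so k=9
step 0: (21, 1)  from 21·(1,0) + (0,1)
step 1: (22, 1)  from 1·(21,1) + (1,0)
step 2: (87, 4)  from 3·(22,1) + (21,1)
step 3: (109, 5)  from 1·(87,4) + (22,1)
step 4: (741, 34)  from 6·(109,5) + (87,4)
step 5: (1591, 73)  from 2·(741,34) + (109,5)
step 6: (10287, 472)  from 6·(1591,73) + (741,34)
step 7: (11878, 545)  from 1·(10287,472) + (1591,73)
step 8: (45921, 2107)  from 3·(11878,545) + (10287,472)
step 9: (57799, 2652)  from 1·(45921,2107) + (11878,545)
fundamental: x₁=57799, y₁=2652  (since 3340724401 − 475·7033104 = 1)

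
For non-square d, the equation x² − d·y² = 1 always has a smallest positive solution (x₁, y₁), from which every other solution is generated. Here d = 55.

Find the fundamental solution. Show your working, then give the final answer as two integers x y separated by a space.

√55 → a₀=7, period (2,2,2,14); ℓ=4 even so k=3
i=0: a=7 ⇒ p=7, q=1
…
i=2: a=2 ⇒ p=37, q=5
i=3: a=2 ⇒ p=89, q=12
→ (89, 12).  Check: 89²=7921, 55·12²=7920, difference 1.

89 12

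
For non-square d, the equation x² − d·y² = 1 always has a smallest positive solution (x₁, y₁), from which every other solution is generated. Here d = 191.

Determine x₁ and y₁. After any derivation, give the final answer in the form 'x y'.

8994000 650783

√191 → a₀=13, period (1,4,1,1,3,…,4,1,26); ℓ=16 even so k=15
a_0=13:  p_0=13·1+0=13,  q_0=13·0+1=1
…
a_5=3:  p_5=3·152+83=539,  q_5=3·11+6=39
…
a_14=4:  p_14=4·1616447+911765=7377553,  q_14=4·116962+65973=533821
a_15=1:  p_15=1·7377553+1616447=8994000,  q_15=1·533821+116962=650783
→ (8994000, 650783).  Check: 8994000²=80892036000000, 191·650783²=80892035999999, difference 1.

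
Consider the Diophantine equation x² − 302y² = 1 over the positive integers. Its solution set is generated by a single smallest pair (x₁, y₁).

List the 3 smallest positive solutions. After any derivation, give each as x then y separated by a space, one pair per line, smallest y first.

d=302: √d = [17; 2,1,1,1,4,…,1,2,34] (ℓ=16, even), read p_15/q_15
i=0: a=17 ⇒ p=17, q=1
i=1: a=2 ⇒ p=35, q=2
i=2: a=1 ⇒ p=52, q=3
i=3: a=1 ⇒ p=87, q=5
…
i=6: a=2 ⇒ p=1425, q=82
i=7: a=1 ⇒ p=2068, q=119
i=8: a=16 ⇒ p=34513, q=1986
i=9: a=1 ⇒ p=36581, q=2105
…
i=12: a=1 ⇒ p=574956, q=33085
i=13: a=1 ⇒ p=1042237, q=59974
i=14: a=1 ⇒ p=1617193, q=93059
i=15: a=2 ⇒ p=4276623, q=246092
(x₁, y₁) = (4276623, 246092);  4276623² − 302·246092² = 1 ✓
k=2:  x_2 = 4276623·4276623+302·246092·246092 = 36579008568257,  y_2 = 4276623·246092+246092·4276623 = 2104885414632
k=3:  x_3 = 4276623·36579008568257+302·246092·2104885414632 = 312869258720405635599,  y_3 = 4276623·2104885414632+246092·36579008568257 = 18003602753159249380

4276623 246092
36579008568257 2104885414632
312869258720405635599 18003602753159249380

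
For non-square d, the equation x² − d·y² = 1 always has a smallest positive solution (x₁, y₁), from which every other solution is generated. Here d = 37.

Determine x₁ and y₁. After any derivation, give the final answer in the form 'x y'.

d=37: √d = [6; 12] (ℓ=1, odd), read p_1/q_1
step 0: (6, 1)  from 6·(1,0) + (0,1)
step 1: (73, 12)  from 12·(6,1) + (1,0)
→ (73, 12).  Check: 73²=5329, 37·12²=5328, difference 1.

73 12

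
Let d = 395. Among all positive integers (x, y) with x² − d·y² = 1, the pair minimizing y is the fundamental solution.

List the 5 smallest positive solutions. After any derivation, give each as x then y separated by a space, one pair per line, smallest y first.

√395 → a₀=19, period (1,6,1,38); ℓ=4 even so k=3
step 0: (19, 1)  from 19·(1,0) + (0,1)
…
step 2: (139, 7)  from 6·(20,1) + (19,1)
step 3: (159, 8)  from 1·(139,7) + (20,1)
fundamental: x₁=159, y₁=8  (since 25281 − 395·64 = 1)
k=2:  x_2 = 159·159+395·8·8 = 50561,  y_2 = 159·8+8·159 = 2544
k=3:  x_3 = 159·50561+395·8·2544 = 16078239,  y_3 = 159·2544+8·50561 = 808984
k=4:  x_4 = 159·16078239+395·8·808984 = 5112829441,  y_4 = 159·808984+8·16078239 = 257254368
k=5:  x_5 = 159·5112829441+395·8·257254368 = 1625863683999,  y_5 = 159·257254368+8·5112829441 = 81806080040

159 8
50561 2544
16078239 808984
5112829441 257254368
1625863683999 81806080040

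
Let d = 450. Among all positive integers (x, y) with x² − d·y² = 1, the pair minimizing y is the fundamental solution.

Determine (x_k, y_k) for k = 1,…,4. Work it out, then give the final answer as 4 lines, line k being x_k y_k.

[21; 4,1,2,4,2,1,4,42] for √450; ℓ=8 ⇒ convergent index 7
i=0: a=21 ⇒ p=21, q=1
i=1: a=4 ⇒ p=85, q=4
i=2: a=1 ⇒ p=106, q=5
…
i=4: a=4 ⇒ p=1294, q=61
i=5: a=2 ⇒ p=2885, q=136
i=6: a=1 ⇒ p=4179, q=197
i=7: a=4 ⇒ p=19601, q=924
(x₁, y₁) = (19601, 924);  19601² − 450·924² = 1 ✓
k=2:  x_2 = 19601·19601+450·924·924 = 768398401,  y_2 = 19601·924+924·19601 = 36222648
k=3:  x_3 = 19601·768398401+450·924·36222648 = 30122754096401,  y_3 = 19601·36222648+924·768398401 = 1420000245972
k=4:  x_4 = 19601·30122754096401+450·924·1420000245972 = 1180872205318713601,  y_4 = 19601·1420000245972+924·30122754096401 = 55666849606371696

19601 924
768398401 36222648
30122754096401 1420000245972
1180872205318713601 55666849606371696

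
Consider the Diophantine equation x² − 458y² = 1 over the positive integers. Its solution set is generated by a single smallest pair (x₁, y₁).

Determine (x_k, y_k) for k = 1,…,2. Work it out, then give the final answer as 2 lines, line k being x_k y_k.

22899 1070
1048728401 49003860

[21; 2,2,42] for √458; ℓ=3 ⇒ convergent index 5
i=0: a=21 ⇒ p=21, q=1
…
i=3: a=42 ⇒ p=4537, q=212
i=4: a=2 ⇒ p=9181, q=429
i=5: a=2 ⇒ p=22899, q=1070
fundamental: x₁=22899, y₁=1070  (since 524364201 − 458·1144900 = 1)
n=2: (22899,1070)∘(22899,1070) = (22899·22899+458·1070·1070, 22899·1070+1070·22899) = (1048728401,49003860)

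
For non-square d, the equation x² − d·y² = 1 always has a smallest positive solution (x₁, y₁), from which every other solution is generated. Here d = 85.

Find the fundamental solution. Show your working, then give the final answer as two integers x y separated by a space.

d=85: √d = [9; 4,1,1,4,18] (ℓ=5, odd), read p_9/q_9
step 0: (9, 1)  from 9·(1,0) + (0,1)
…
step 2: (46, 5)  from 1·(37,4) + (9,1)
…
step 4: (378, 41)  from 4·(83,9) + (46,5)
step 5: (6887, 747)  from 18·(378,41) + (83,9)
step 6: (27926, 3029)  from 4·(6887,747) + (378,41)
step 7: (34813, 3776)  from 1·(27926,3029) + (6887,747)
step 8: (62739, 6805)  from 1·(34813,3776) + (27926,3029)
step 9: (285769, 30996)  from 4·(62739,6805) + (34813,3776)
→ (285769, 30996).  Check: 285769²=81663921361, 85·30996²=81663921360, difference 1.

285769 30996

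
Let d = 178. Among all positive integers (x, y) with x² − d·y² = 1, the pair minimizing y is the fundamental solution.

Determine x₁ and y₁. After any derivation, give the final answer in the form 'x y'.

1601 120

[13; 2,1,12,1,2,26] for √178; ℓ=6 ⇒ convergent index 5
i=0: a=13 ⇒ p=13, q=1
i=1: a=2 ⇒ p=27, q=2
i=2: a=1 ⇒ p=40, q=3
i=3: a=12 ⇒ p=507, q=38
i=4: a=1 ⇒ p=547, q=41
i=5: a=2 ⇒ p=1601, q=120
fundamental: x₁=1601, y₁=120  (since 2563201 − 178·14400 = 1)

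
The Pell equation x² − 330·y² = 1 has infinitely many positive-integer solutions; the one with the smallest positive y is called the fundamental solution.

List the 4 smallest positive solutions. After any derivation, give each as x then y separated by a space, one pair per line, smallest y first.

√330 = [18; 6,36, …], period ℓ=2 (even) → k=1
step 0: (18, 1)  from 18·(1,0) + (0,1)
step 1: (109, 6)  from 6·(18,1) + (1,0)
fundamental: x₁=109, y₁=6  (since 11881 − 330·36 = 1)
(109+6√330)^2 = 23761 + 1308√330
(109+6√330)^3 = 5179789 + 285138√330
(109+6√330)^4 = 1129170241 + 62158776√330

109 6
23761 1308
5179789 285138
1129170241 62158776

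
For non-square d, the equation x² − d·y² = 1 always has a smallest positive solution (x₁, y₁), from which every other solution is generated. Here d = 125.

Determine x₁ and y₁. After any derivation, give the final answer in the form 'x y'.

930249 83204

d=125: √d = [11; 5,1,1,5,22] (ℓ=5, odd), read p_9/q_9
i=0: a=11 ⇒ p=11, q=1
i=1: a=5 ⇒ p=56, q=5
…
i=4: a=5 ⇒ p=682, q=61
…
i=6: a=5 ⇒ p=76317, q=6826
…
i=8: a=1 ⇒ p=167761, q=15005
i=9: a=5 ⇒ p=930249, q=83204
→ (930249, 83204).  Check: 930249²=865363202001, 125·83204²=865363202000, difference 1.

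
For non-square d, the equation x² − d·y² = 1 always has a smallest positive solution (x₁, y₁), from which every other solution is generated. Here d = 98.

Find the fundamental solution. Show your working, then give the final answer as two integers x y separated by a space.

[9; 1,8,1,18] for √98; ℓ=4 ⇒ convergent index 3
i=0: a=9 ⇒ p=9, q=1
…
i=2: a=8 ⇒ p=89, q=9
i=3: a=1 ⇒ p=99, q=10
→ (99, 10).  Check: 99²=9801, 98·10²=9800, difference 1.

99 10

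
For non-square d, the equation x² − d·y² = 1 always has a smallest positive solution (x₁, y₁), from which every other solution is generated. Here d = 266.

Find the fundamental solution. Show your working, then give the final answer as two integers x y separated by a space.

685 42

[16; 3,4,3,32] for √266; ℓ=4 ⇒ convergent index 3
step 0: (16, 1)  from 16·(1,0) + (0,1)
…
step 2: (212, 13)  from 4·(49,3) + (16,1)
step 3: (685, 42)  from 3·(212,13) + (49,3)
(x₁, y₁) = (685, 42);  685² − 266·42² = 1 ✓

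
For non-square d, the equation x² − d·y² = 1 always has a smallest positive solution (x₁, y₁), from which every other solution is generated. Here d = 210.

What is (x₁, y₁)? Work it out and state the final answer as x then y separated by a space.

√210 → a₀=14, period (2,28); ℓ=2 even so k=1
a_0=14:  p_0=14·1+0=14,  q_0=14·0+1=1
a_1=2:  p_1=2·14+1=29,  q_1=2·1+0=2
fundamental: x₁=29, y₁=2  (since 841 − 210·4 = 1)

29 2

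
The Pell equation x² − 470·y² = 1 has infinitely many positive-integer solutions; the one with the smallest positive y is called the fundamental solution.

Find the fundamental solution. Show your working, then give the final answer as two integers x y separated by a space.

√470 → a₀=21, period (1,2,8,2,1,42); ℓ=6 even so k=5
step 0: (21, 1)  from 21·(1,0) + (0,1)
step 1: (22, 1)  from 1·(21,1) + (1,0)
…
step 4: (1149, 53)  from 2·(542,25) + (65,3)
step 5: (1691, 78)  from 1·(1149,53) + (542,25)
→ (1691, 78).  Check: 1691²=2859481, 470·78²=2859480, difference 1.

1691 78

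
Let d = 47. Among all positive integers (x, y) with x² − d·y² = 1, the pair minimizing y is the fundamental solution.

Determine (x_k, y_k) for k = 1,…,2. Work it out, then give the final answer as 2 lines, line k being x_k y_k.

48 7
4607 672

√47 → a₀=6, period (1,5,1,12); ℓ=4 even so k=3
step 0: (6, 1)  from 6·(1,0) + (0,1)
…
step 2: (41, 6)  from 5·(7,1) + (6,1)
step 3: (48, 7)  from 1·(41,6) + (7,1)
fundamental: x₁=48, y₁=7  (since 2304 − 47·49 = 1)
k=2:  x_2 = 48·48+47·7·7 = 4607,  y_2 = 48·7+7·48 = 672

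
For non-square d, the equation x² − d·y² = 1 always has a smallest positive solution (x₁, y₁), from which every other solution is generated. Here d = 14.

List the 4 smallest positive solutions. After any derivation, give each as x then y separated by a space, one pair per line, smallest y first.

15 4
449 120
13455 3596
403201 107760

√14 → a₀=3, period (1,2,1,6); ℓ=4 even so k=3
step 0: (3, 1)  from 3·(1,0) + (0,1)
step 1: (4, 1)  from 1·(3,1) + (1,0)
step 2: (11, 3)  from 2·(4,1) + (3,1)
step 3: (15, 4)  from 1·(11,3) + (4,1)
→ (15, 4).  Check: 15²=225, 14·4²=224, difference 1.
(15+4√14)^2 = 449 + 120√14
(15+4√14)^3 = 13455 + 3596√14
(15+4√14)^4 = 403201 + 107760√14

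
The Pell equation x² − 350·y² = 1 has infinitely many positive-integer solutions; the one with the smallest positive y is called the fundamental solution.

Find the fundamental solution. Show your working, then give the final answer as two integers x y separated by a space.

[18; 1,2,2,2,1,36] for √350; ℓ=6 ⇒ convergent index 5
step 0: (18, 1)  from 18·(1,0) + (0,1)
step 1: (19, 1)  from 1·(18,1) + (1,0)
…
step 3: (131, 7)  from 2·(56,3) + (19,1)
step 4: (318, 17)  from 2·(131,7) + (56,3)
step 5: (449, 24)  from 1·(318,17) + (131,7)
fundamental: x₁=449, y₁=24  (since 201601 − 350·576 = 1)

449 24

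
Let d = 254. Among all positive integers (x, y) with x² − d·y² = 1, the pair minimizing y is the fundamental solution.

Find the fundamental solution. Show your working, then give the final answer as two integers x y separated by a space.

√254 = [15; 1,14,1,30, …], period ℓ=4 (even) → k=3
k=0  a_k=15  p_k/q_k = 15/1
…
k=2  a_k=14  p_k/q_k = 239/15
k=3  a_k=1  p_k/q_k = 255/16
fundamental: x₁=255, y₁=16  (since 65025 − 254·256 = 1)

255 16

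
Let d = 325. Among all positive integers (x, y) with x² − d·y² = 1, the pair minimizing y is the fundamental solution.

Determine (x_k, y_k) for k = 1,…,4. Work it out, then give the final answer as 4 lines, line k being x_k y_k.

649 36
842401 46728
1093435849 60652908
1419278889601 78727427856

√325 → a₀=18, period (36); ℓ=1 odd so k=1
a_0=18:  p_0=18·1+0=18,  q_0=18·0+1=1
a_1=36:  p_1=36·18+1=649,  q_1=36·1+0=36
→ (649, 36).  Check: 649²=421201, 325·36²=421200, difference 1.
n=2: (649,36)∘(649,36) = (649·649+325·36·36, 649·36+36·649) = (842401,46728)
n=3: (842401,46728)∘(649,36) = (649·842401+325·36·46728, 649·46728+36·842401) = (1093435849,60652908)
n=4: (1093435849,60652908)∘(649,36) = (649·1093435849+325·36·60652908, 649·60652908+36·1093435849) = (1419278889601,78727427856)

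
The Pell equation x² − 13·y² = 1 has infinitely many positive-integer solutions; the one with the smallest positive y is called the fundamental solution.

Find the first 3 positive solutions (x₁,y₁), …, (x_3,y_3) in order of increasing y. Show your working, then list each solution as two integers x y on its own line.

√13 → a₀=3, period (1,1,1,1,6); ℓ=5 odd so k=9
k=0  a_k=3  p_k/q_k = 3/1
…
k=7  a_k=1  p_k/q_k = 256/71
k=8  a_k=1  p_k/q_k = 393/109
k=9  a_k=1  p_k/q_k = 649/180
fundamental: x₁=649, y₁=180  (since 421201 − 13·32400 = 1)
(649+180√13)^2 = 842401 + 233640√13
(649+180√13)^3 = 1093435849 + 303264540√13

649 180
842401 233640
1093435849 303264540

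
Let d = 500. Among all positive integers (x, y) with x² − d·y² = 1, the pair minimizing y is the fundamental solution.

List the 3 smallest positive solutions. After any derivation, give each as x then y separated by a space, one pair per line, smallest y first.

√500 → a₀=22, period (2,1,3,2,1,…,1,2,44); ℓ=14 even so k=13
i=0: a=22 ⇒ p=22, q=1
i=1: a=2 ⇒ p=45, q=2
i=2: a=1 ⇒ p=67, q=3
i=3: a=3 ⇒ p=246, q=11
i=4: a=2 ⇒ p=559, q=25
i=5: a=1 ⇒ p=805, q=36
…
i=7: a=10 ⇒ p=14445, q=646
…
i=9: a=1 ⇒ p=30254, q=1353
…
i=11: a=3 ⇒ p=259205, q=11592
i=12: a=1 ⇒ p=335522, q=15005
i=13: a=2 ⇒ p=930249, q=41602
→ (930249, 41602).  Check: 930249²=865363202001, 500·41602²=865363202000, difference 1.
n=2: (930249,41602)∘(930249,41602) = (930249·930249+500·41602·41602, 930249·41602+41602·930249) = (1730726404001,77400437796)
n=3: (1730726404001,77400437796)∘(930249,41602) = (930249·1730726404001+500·41602·77400437796, 930249·77400437796+41602·1730726404001) = (3220013013190122249,144003359718540806)

930249 41602
1730726404001 77400437796
3220013013190122249 144003359718540806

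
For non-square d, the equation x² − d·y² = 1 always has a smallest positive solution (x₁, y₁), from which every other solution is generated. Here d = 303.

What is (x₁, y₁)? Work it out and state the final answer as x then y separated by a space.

√303 = [17; 2,2,5,2,2,34, …], period ℓ=6 (even) → k=5
k=0  a_k=17  p_k/q_k = 17/1
k=1  a_k=2  p_k/q_k = 35/2
…
k=3  a_k=5  p_k/q_k = 470/27
k=4  a_k=2  p_k/q_k = 1027/59
k=5  a_k=2  p_k/q_k = 2524/145
fundamental: x₁=2524, y₁=145  (since 6370576 − 303·21025 = 1)

2524 145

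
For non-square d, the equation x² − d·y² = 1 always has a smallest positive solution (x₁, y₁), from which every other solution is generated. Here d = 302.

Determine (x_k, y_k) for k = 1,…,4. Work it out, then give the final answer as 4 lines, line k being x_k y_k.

d=302: √d = [17; 2,1,1,1,4,…,1,2,34] (ℓ=16, even), read p_15/q_15
i=0: a=17 ⇒ p=17, q=1
…
i=3: a=1 ⇒ p=87, q=5
i=4: a=1 ⇒ p=139, q=8
i=5: a=4 ⇒ p=643, q=37
…
i=10: a=2 ⇒ p=107675, q=6196
i=11: a=4 ⇒ p=467281, q=26889
i=12: a=1 ⇒ p=574956, q=33085
i=13: a=1 ⇒ p=1042237, q=59974
i=14: a=1 ⇒ p=1617193, q=93059
i=15: a=2 ⇒ p=4276623, q=246092
(x₁, y₁) = (4276623, 246092);  4276623² − 302·246092² = 1 ✓
(x_2, y_2) = (4276623·4276623 + 302·246092·246092, 4276623·246092 + 246092·4276623) = (36579008568257, 2104885414632)
(x_3, y_3) = (4276623·36579008568257 + 302·246092·2104885414632, 4276623·2104885414632 + 246092·36579008568257) = (312869258720405635599, 18003602753159249380)
(x_4, y_4) = (4276623·312869258720405635599 + 302·246092·18003602753159249380, 4276623·18003602753159249380 + 246092·312869258720405635599) = (2676047735673238042056036097, 153989243234046232237072848)

4276623 246092
36579008568257 2104885414632
312869258720405635599 18003602753159249380
2676047735673238042056036097 153989243234046232237072848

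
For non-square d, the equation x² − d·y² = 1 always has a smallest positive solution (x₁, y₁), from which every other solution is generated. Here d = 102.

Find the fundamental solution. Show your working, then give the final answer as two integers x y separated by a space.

101 10

[10; 10,20] for √102; ℓ=2 ⇒ convergent index 1
i=0: a=10 ⇒ p=10, q=1
i=1: a=10 ⇒ p=101, q=10
→ (101, 10).  Check: 101²=10201, 102·10²=10200, difference 1.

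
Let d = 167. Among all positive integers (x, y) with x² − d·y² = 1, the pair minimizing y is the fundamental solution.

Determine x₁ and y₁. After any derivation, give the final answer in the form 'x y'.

168 13

[12; 1,11,1,24] for √167; ℓ=4 ⇒ convergent index 3
step 0: (12, 1)  from 12·(1,0) + (0,1)
step 1: (13, 1)  from 1·(12,1) + (1,0)
step 2: (155, 12)  from 11·(13,1) + (12,1)
step 3: (168, 13)  from 1·(155,12) + (13,1)
fundamental: x₁=168, y₁=13  (since 28224 − 167·169 = 1)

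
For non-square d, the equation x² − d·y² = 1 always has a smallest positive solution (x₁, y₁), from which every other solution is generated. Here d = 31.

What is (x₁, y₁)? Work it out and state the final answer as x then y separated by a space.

1520 273

√31 = [5; 1,1,3,5,3,1,1,10, …], period ℓ=8 (even) → k=7
k=0  a_k=5  p_k/q_k = 5/1
…
k=2  a_k=1  p_k/q_k = 11/2
k=3  a_k=3  p_k/q_k = 39/7
…
k=5  a_k=3  p_k/q_k = 657/118
k=6  a_k=1  p_k/q_k = 863/155
k=7  a_k=1  p_k/q_k = 1520/273
fundamental: x₁=1520, y₁=273  (since 2310400 − 31·74529 = 1)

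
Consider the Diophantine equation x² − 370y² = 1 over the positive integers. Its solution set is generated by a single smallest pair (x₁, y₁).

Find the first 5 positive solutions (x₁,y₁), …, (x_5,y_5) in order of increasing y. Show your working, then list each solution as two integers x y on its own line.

d=370: √d = [19; 4,4,38] (ℓ=3, odd), read p_5/q_5
i=0: a=19 ⇒ p=19, q=1
…
i=2: a=4 ⇒ p=327, q=17
i=3: a=38 ⇒ p=12503, q=650
i=4: a=4 ⇒ p=50339, q=2617
i=5: a=4 ⇒ p=213859, q=11118
(x₁, y₁) = (213859, 11118);  213859² − 370·11118² = 1 ✓
(213859+11118√370)^2 = 91471343761 + 4755368724√370
(213859+11118√370)^3 = 39123940210553539 + 2033956799880714√370
(213859+11118√370)^4 = 16734013458886067250241 + 869959934526623861928√370
(213859+11118√370)^5 = 7157438768568706971928026499 + 372097523273824548176239590√370

213859 11118
91471343761 4755368724
39123940210553539 2033956799880714
16734013458886067250241 869959934526623861928
7157438768568706971928026499 372097523273824548176239590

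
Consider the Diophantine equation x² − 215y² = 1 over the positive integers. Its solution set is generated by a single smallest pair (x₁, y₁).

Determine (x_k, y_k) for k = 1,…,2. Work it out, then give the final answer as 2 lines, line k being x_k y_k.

44 3
3871 264

[14; 1,1,1,28] for √215; ℓ=4 ⇒ convergent index 3
i=0: a=14 ⇒ p=14, q=1
i=1: a=1 ⇒ p=15, q=1
i=2: a=1 ⇒ p=29, q=2
i=3: a=1 ⇒ p=44, q=3
(x₁, y₁) = (44, 3);  44² − 215·3² = 1 ✓
n=2: (44,3)∘(44,3) = (44·44+215·3·3, 44·3+3·44) = (3871,264)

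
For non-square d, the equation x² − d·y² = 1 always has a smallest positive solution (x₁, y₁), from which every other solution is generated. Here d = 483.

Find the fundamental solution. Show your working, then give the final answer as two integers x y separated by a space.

22 1

d=483: √d = [21; 1,42] (ℓ=2, even), read p_1/q_1
step 0: (21, 1)  from 21·(1,0) + (0,1)
step 1: (22, 1)  from 1·(21,1) + (1,0)
fundamental: x₁=22, y₁=1  (since 484 − 483·1 = 1)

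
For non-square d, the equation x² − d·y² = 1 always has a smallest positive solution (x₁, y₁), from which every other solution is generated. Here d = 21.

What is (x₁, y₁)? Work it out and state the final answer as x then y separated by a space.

55 12

√21 → a₀=4, period (1,1,2,1,1,8); ℓ=6 even so k=5
step 0: (4, 1)  from 4·(1,0) + (0,1)
step 1: (5, 1)  from 1·(4,1) + (1,0)
step 2: (9, 2)  from 1·(5,1) + (4,1)
step 3: (23, 5)  from 2·(9,2) + (5,1)
step 4: (32, 7)  from 1·(23,5) + (9,2)
step 5: (55, 12)  from 1·(32,7) + (23,5)
→ (55, 12).  Check: 55²=3025, 21·12²=3024, difference 1.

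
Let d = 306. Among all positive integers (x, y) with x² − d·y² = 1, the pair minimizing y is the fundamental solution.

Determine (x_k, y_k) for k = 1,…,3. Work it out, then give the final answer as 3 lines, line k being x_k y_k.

√306 = [17; 2,34, …], period ℓ=2 (even) → k=1
a_0=17:  p_0=17·1+0=17,  q_0=17·0+1=1
a_1=2:  p_1=2·17+1=35,  q_1=2·1+0=2
fundamental: x₁=35, y₁=2  (since 1225 − 306·4 = 1)
(35+2√306)^2 = 2449 + 140√306
(35+2√306)^3 = 171395 + 9798√306

35 2
2449 140
171395 9798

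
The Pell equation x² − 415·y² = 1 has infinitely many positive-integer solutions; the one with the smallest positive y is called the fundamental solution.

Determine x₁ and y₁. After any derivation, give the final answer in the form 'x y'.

d=415: √d = [20; 2,1,2,4,6,…,1,2,40] (ℓ=16, even), read p_15/q_15
step 0: (20, 1)  from 20·(1,0) + (0,1)
step 1: (41, 2)  from 2·(20,1) + (1,0)
…
step 9: (43534, 2137)  from 1·(33939,1666) + (9595,471)
…
step 14: (6841255, 335824)  from 1·(4730294,232201) + (2110961,103623)
step 15: (18412804, 903849)  from 2·(6841255,335824) + (4730294,232201)
→ (18412804, 903849).  Check: 18412804²=339031351142416, 415·903849²=339031351142415, difference 1.

18412804 903849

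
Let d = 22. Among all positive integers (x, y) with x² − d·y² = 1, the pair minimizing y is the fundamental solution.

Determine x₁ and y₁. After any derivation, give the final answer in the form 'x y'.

197 42

√22 → a₀=4, period (1,2,4,2,1,8); ℓ=6 even so k=5
i=0: a=4 ⇒ p=4, q=1
i=1: a=1 ⇒ p=5, q=1
i=2: a=2 ⇒ p=14, q=3
i=3: a=4 ⇒ p=61, q=13
i=4: a=2 ⇒ p=136, q=29
i=5: a=1 ⇒ p=197, q=42
→ (197, 42).  Check: 197²=38809, 22·42²=38808, difference 1.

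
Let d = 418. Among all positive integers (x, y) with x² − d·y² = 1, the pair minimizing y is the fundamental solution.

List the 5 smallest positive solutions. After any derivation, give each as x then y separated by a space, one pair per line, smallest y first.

√418 = [20; 2,4,20,4,2,40, …], period ℓ=6 (even) → k=5
i=0: a=20 ⇒ p=20, q=1
i=1: a=2 ⇒ p=41, q=2
…
i=4: a=4 ⇒ p=15068, q=737
i=5: a=2 ⇒ p=33857, q=1656
(x₁, y₁) = (33857, 1656);  33857² − 418·1656² = 1 ✓
k=2:  x_2 = 33857·33857+418·1656·1656 = 2292592897,  y_2 = 33857·1656+1656·33857 = 112134384
k=3:  x_3 = 33857·2292592897+418·1656·112134384 = 155240635393601,  y_3 = 33857·112134384+1656·2292592897 = 7593067676520
k=4:  x_4 = 33857·155240635393601+418·1656·7593067676520 = 10511964382749705217,  y_4 = 33857·7593067676520+1656·155240635393601 = 514156984535740896
k=5:  x_5 = 33857·10511964382749705217+418·1656·514156984535740896 = 711807156058272903670337,  y_5 = 33857·514156984535740896+1656·10511964382749705217 = 34815626043260091355224

33857 1656
2292592897 112134384
155240635393601 7593067676520
10511964382749705217 514156984535740896
711807156058272903670337 34815626043260091355224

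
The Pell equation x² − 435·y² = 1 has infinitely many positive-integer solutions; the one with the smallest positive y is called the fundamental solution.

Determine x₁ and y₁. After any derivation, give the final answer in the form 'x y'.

146 7

[20; 1,5,1,40] for √435; ℓ=4 ⇒ convergent index 3
i=0: a=20 ⇒ p=20, q=1
i=1: a=1 ⇒ p=21, q=1
i=2: a=5 ⇒ p=125, q=6
i=3: a=1 ⇒ p=146, q=7
→ (146, 7).  Check: 146²=21316, 435·7²=21315, difference 1.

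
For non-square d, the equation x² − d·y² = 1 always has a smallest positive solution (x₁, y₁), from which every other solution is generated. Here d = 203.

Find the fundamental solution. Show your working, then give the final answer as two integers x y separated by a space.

d=203: √d = [14; 4,28] (ℓ=2, even), read p_1/q_1
k=0  a_k=14  p_k/q_k = 14/1
k=1  a_k=4  p_k/q_k = 57/4
(x₁, y₁) = (57, 4);  57² − 203·4² = 1 ✓

57 4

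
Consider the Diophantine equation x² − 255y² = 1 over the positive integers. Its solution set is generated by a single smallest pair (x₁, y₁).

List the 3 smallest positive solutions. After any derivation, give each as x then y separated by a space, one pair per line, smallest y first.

16 1
511 32
16336 1023

d=255: √d = [15; 1,30] (ℓ=2, even), read p_1/q_1
step 0: (15, 1)  from 15·(1,0) + (0,1)
step 1: (16, 1)  from 1·(15,1) + (1,0)
fundamental: x₁=16, y₁=1  (since 256 − 255·1 = 1)
(x_2, y_2) = (16·16 + 255·1·1, 16·1 + 1·16) = (511, 32)
(x_3, y_3) = (16·511 + 255·1·32, 16·32 + 1·511) = (16336, 1023)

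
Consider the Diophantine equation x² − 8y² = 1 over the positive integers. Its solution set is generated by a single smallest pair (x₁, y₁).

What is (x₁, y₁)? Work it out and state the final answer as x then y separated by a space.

√8 → a₀=2, period (1,4); ℓ=2 even so k=1
k=0  a_k=2  p_k/q_k = 2/1
k=1  a_k=1  p_k/q_k = 3/1
→ (3, 1).  Check: 3²=9, 8·1²=8, difference 1.

3 1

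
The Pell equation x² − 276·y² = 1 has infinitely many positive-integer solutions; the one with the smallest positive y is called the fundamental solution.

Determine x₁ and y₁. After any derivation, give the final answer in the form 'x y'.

7775 468

d=276: √d = [16; 1,1,1,1,2,2,2,1,1,1,1,32] (ℓ=12, even), read p_11/q_11
step 0: (16, 1)  from 16·(1,0) + (0,1)
…
step 2: (33, 2)  from 1·(17,1) + (16,1)
…
step 5: (216, 13)  from 2·(83,5) + (50,3)
step 6: (515, 31)  from 2·(216,13) + (83,5)
step 7: (1246, 75)  from 2·(515,31) + (216,13)
…
step 10: (4768, 287)  from 1·(3007,181) + (1761,106)
step 11: (7775, 468)  from 1·(4768,287) + (3007,181)
→ (7775, 468).  Check: 7775²=60450625, 276·468²=60450624, difference 1.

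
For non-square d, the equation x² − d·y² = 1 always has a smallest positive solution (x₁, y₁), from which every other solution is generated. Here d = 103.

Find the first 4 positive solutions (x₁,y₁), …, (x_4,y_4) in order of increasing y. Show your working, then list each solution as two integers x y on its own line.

227528 22419
103537981567 10201900464
47115579739725224 4642436017523565
21440227253936863550977 2112568364380001494176

√103 = [10; 6,1,2,1,1,9,1,1,2,1,6,20, …], period ℓ=12 (even) → k=11
i=0: a=10 ⇒ p=10, q=1
…
i=2: a=1 ⇒ p=71, q=7
i=3: a=2 ⇒ p=203, q=20
i=4: a=1 ⇒ p=274, q=27
i=5: a=1 ⇒ p=477, q=47
…
i=7: a=1 ⇒ p=5044, q=497
i=8: a=1 ⇒ p=9611, q=947
…
i=10: a=1 ⇒ p=33877, q=3338
i=11: a=6 ⇒ p=227528, q=22419
→ (227528, 22419).  Check: 227528²=51768990784, 103·22419²=51768990783, difference 1.
k=2:  x_2 = 227528·227528+103·22419·22419 = 103537981567,  y_2 = 227528·22419+22419·227528 = 10201900464
k=3:  x_3 = 227528·103537981567+103·22419·10201900464 = 47115579739725224,  y_3 = 227528·10201900464+22419·103537981567 = 4642436017523565
k=4:  x_4 = 227528·47115579739725224+103·22419·4642436017523565 = 21440227253936863550977,  y_4 = 227528·4642436017523565+22419·47115579739725224 = 2112568364380001494176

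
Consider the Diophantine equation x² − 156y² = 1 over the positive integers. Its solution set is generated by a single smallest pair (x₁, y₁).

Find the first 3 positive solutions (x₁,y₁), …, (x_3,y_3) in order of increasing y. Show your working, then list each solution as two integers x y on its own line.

d=156: √d = [12; 2,24] (ℓ=2, even), read p_1/q_1
i=0: a=12 ⇒ p=12, q=1
i=1: a=2 ⇒ p=25, q=2
(x₁, y₁) = (25, 2);  25² − 156·2² = 1 ✓
k=2:  x_2 = 25·25+156·2·2 = 1249,  y_2 = 25·2+2·25 = 100
k=3:  x_3 = 25·1249+156·2·100 = 62425,  y_3 = 25·100+2·1249 = 4998

25 2
1249 100
62425 4998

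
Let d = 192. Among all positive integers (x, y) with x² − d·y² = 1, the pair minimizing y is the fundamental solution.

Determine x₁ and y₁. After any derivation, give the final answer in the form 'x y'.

97 7

[13; 1,5,1,26] for √192; ℓ=4 ⇒ convergent index 3
k=0  a_k=13  p_k/q_k = 13/1
k=1  a_k=1  p_k/q_k = 14/1
k=2  a_k=5  p_k/q_k = 83/6
k=3  a_k=1  p_k/q_k = 97/7
→ (97, 7).  Check: 97²=9409, 192·7²=9408, difference 1.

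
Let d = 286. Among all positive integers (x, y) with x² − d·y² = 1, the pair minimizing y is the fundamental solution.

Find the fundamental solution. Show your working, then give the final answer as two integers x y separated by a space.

√286 → a₀=16, period (1,10,3,3,2,3,3,10,1,32); ℓ=10 even so k=9
i=0: a=16 ⇒ p=16, q=1
…
i=3: a=3 ⇒ p=575, q=34
…
i=8: a=10 ⇒ p=512132, q=30283
i=9: a=1 ⇒ p=561835, q=33222
fundamental: x₁=561835, y₁=33222  (since 315658567225 − 286·1103701284 = 1)

561835 33222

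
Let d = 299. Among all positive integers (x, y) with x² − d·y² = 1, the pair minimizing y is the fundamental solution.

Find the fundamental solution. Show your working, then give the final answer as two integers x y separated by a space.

√299 = [17; 3,2,3,34, …], period ℓ=4 (even) → k=3
step 0: (17, 1)  from 17·(1,0) + (0,1)
step 1: (52, 3)  from 3·(17,1) + (1,0)
step 2: (121, 7)  from 2·(52,3) + (17,1)
step 3: (415, 24)  from 3·(121,7) + (52,3)
(x₁, y₁) = (415, 24);  415² − 299·24² = 1 ✓

415 24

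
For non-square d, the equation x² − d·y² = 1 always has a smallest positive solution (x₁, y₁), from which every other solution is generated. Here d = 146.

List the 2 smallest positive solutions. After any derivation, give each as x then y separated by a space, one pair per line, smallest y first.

√146 = [12; 12,24, …], period ℓ=2 (even) → k=1
step 0: (12, 1)  from 12·(1,0) + (0,1)
step 1: (145, 12)  from 12·(12,1) + (1,0)
→ (145, 12).  Check: 145²=21025, 146·12²=21024, difference 1.
k=2:  x_2 = 145·145+146·12·12 = 42049,  y_2 = 145·12+12·145 = 3480

145 12
42049 3480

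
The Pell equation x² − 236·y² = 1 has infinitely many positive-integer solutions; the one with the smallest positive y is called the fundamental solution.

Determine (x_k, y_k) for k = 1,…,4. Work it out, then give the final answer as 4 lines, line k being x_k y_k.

[15; 2,1,3,5,1,6,1,5,3,1,2,30] for √236; ℓ=12 ⇒ convergent index 11
i=0: a=15 ⇒ p=15, q=1
i=1: a=2 ⇒ p=31, q=2
…
i=3: a=3 ⇒ p=169, q=11
…
i=6: a=6 ⇒ p=7251, q=472
…
i=10: a=1 ⇒ p=203535, q=13249
i=11: a=2 ⇒ p=561799, q=36570
fundamental: x₁=561799, y₁=36570  (since 315618116401 − 236·1337364900 = 1)
n=2: (561799,36570)∘(561799,36570) = (561799·561799+236·36570·36570, 561799·36570+36570·561799) = (631236232801,41089978860)
n=3: (631236232801,41089978860)∘(561799,36570) = (561799·631236232801+236·36570·41089978860, 561799·41089978860+36570·631236232801) = (709255768702176199,46168618067101710)
n=4: (709255768702176199,46168618067101710)∘(561799,36570) = (561799·709255768702176199+236·36570·46168618067101710, 561799·46168618067101710+36570·709255768702176199) = (796918363201596536611201,51874966922918257173720)

561799 36570
631236232801 41089978860
709255768702176199 46168618067101710
796918363201596536611201 51874966922918257173720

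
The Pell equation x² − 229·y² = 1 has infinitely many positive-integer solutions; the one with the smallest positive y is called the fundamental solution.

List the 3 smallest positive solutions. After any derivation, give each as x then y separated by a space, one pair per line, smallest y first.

√229 → a₀=15, period (7,1,1,7,30); ℓ=5 odd so k=9
k=0  a_k=15  p_k/q_k = 15/1
k=1  a_k=7  p_k/q_k = 106/7
…
k=4  a_k=7  p_k/q_k = 1710/113
k=5  a_k=30  p_k/q_k = 51527/3405
k=6  a_k=7  p_k/q_k = 362399/23948
k=7  a_k=1  p_k/q_k = 413926/27353
k=8  a_k=1  p_k/q_k = 776325/51301
k=9  a_k=7  p_k/q_k = 5848201/386460
(x₁, y₁) = (5848201, 386460);  5848201² − 229·386460² = 1 ✓
(x_2, y_2) = (5848201·5848201 + 229·386460·386460, 5848201·386460 + 386460·5848201) = (68402909872801, 4520191516920)
(x_3, y_3) = (5848201·68402909872801 + 229·386460·4520191516920, 5848201·4520191516920 + 386460·68402909872801) = (800067931842043513801, 52869977098885735380)

5848201 386460
68402909872801 4520191516920
800067931842043513801 52869977098885735380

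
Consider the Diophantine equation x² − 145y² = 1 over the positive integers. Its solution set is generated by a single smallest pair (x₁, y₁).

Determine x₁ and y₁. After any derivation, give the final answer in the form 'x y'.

[12; 24] for √145; ℓ=1 ⇒ convergent index 1
step 0: (12, 1)  from 12·(1,0) + (0,1)
step 1: (289, 24)  from 24·(12,1) + (1,0)
fundamental: x₁=289, y₁=24  (since 83521 − 145·576 = 1)

289 24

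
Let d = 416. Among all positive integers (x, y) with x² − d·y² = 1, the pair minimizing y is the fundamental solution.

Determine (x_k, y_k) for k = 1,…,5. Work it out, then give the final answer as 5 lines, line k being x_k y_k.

5201 255
54100801 2652510
562756526801 27591408765
5853793337683201 287005831321020
60891157735824130001 2985434629809841275

[20; 2,1,1,9,1,1,2,40] for √416; ℓ=8 ⇒ convergent index 7
i=0: a=20 ⇒ p=20, q=1
i=1: a=2 ⇒ p=41, q=2
…
i=6: a=1 ⇒ p=2060, q=101
i=7: a=2 ⇒ p=5201, q=255
(x₁, y₁) = (5201, 255);  5201² − 416·255² = 1 ✓
k=2:  x_2 = 5201·5201+416·255·255 = 54100801,  y_2 = 5201·255+255·5201 = 2652510
k=3:  x_3 = 5201·54100801+416·255·2652510 = 562756526801,  y_3 = 5201·2652510+255·54100801 = 27591408765
k=4:  x_4 = 5201·562756526801+416·255·27591408765 = 5853793337683201,  y_4 = 5201·27591408765+255·562756526801 = 287005831321020
k=5:  x_5 = 5201·5853793337683201+416·255·287005831321020 = 60891157735824130001,  y_5 = 5201·287005831321020+255·5853793337683201 = 2985434629809841275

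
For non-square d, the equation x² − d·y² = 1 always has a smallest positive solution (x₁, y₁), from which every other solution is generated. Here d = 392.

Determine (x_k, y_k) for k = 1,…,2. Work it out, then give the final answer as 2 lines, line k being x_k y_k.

99 5
19601 990

[19; 1,3,1,38] for √392; ℓ=4 ⇒ convergent index 3
a_0=19:  p_0=19·1+0=19,  q_0=19·0+1=1
…
a_2=3:  p_2=3·20+19=79,  q_2=3·1+1=4
a_3=1:  p_3=1·79+20=99,  q_3=1·4+1=5
fundamental: x₁=99, y₁=5  (since 9801 − 392·25 = 1)
n=2: (99,5)∘(99,5) = (99·99+392·5·5, 99·5+5·99) = (19601,990)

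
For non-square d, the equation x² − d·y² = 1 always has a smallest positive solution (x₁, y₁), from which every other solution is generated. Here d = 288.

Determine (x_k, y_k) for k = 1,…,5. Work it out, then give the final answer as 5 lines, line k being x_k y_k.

17 1
577 34
19601 1155
665857 39236
22619537 1332869

[16; 1,32] for √288; ℓ=2 ⇒ convergent index 1
a_0=16:  p_0=16·1+0=16,  q_0=16·0+1=1
a_1=1:  p_1=1·16+1=17,  q_1=1·1+0=1
→ (17, 1).  Check: 17²=289, 288·1²=288, difference 1.
n=2: (17,1)∘(17,1) = (17·17+288·1·1, 17·1+1·17) = (577,34)
n=3: (577,34)∘(17,1) = (17·577+288·1·34, 17·34+1·577) = (19601,1155)
n=4: (19601,1155)∘(17,1) = (17·19601+288·1·1155, 17·1155+1·19601) = (665857,39236)
n=5: (665857,39236)∘(17,1) = (17·665857+288·1·39236, 17·39236+1·665857) = (22619537,1332869)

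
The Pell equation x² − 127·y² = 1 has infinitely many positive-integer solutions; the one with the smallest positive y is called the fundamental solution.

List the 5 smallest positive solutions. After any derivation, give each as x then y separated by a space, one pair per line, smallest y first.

4730624 419775
44757606858751 3971595379200
423462818377139450624 37576248838264821825
4006486743445029115330560001 355518209168531397366758400
37906364688445371364544653008890624 3363645945459311770024609913661375

[11; 3,1,2,2,7,11,7,2,2,1,3,22] for √127; ℓ=12 ⇒ convergent index 11
i=0: a=11 ⇒ p=11, q=1
i=1: a=3 ⇒ p=34, q=3
i=2: a=1 ⇒ p=45, q=4
…
i=4: a=2 ⇒ p=293, q=26
…
i=8: a=2 ⇒ p=367620, q=32621
…
i=10: a=1 ⇒ p=1274561, q=113099
i=11: a=3 ⇒ p=4730624, q=419775
→ (4730624, 419775).  Check: 4730624²=22378803429376, 127·419775²=22378803429375, difference 1.
n=2: (4730624,419775)∘(4730624,419775) = (4730624·4730624+127·419775·419775, 4730624·419775+419775·4730624) = (44757606858751,3971595379200)
n=3: (44757606858751,3971595379200)∘(4730624,419775) = (4730624·44757606858751+127·419775·3971595379200, 4730624·3971595379200+419775·44757606858751) = (423462818377139450624,37576248838264821825)
n=4: (423462818377139450624,37576248838264821825)∘(4730624,419775) = (4730624·423462818377139450624+127·419775·37576248838264821825, 4730624·37576248838264821825+419775·423462818377139450624) = (4006486743445029115330560001,355518209168531397366758400)
n=5: (4006486743445029115330560001,355518209168531397366758400)∘(4730624,419775) = (4730624·4006486743445029115330560001+127·419775·355518209168531397366758400, 4730624·355518209168531397366758400+419775·4006486743445029115330560001) = (37906364688445371364544653008890624,3363645945459311770024609913661375)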